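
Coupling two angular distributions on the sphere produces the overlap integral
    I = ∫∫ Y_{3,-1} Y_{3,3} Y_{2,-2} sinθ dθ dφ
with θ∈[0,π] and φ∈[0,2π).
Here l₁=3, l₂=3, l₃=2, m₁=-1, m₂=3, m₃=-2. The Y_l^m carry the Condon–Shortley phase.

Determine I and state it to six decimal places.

0.132981

Checks pass: Σm=0; 8 even; l₃=2∈[0,6].
(2·3+1)(2·3+1)(2·2+1) = 245
Δ: 4! 2! 2! / 9! → 1/3780
sum: t=1:−1/24 t=2:+1/4 t=3:−1/24 = 1/6
3j²(3 3 2; 0 0 0) = Δ·Π!·Σ² = 4/105  (sign +1)
sum: t=4:+1/96 = 1/96
3j²(3 3 2; -1 3 -2) = Δ·Π!·Σ² = 1/42  (sign +1)
combine: 4πI² = 245·4/105·1/42 = 2/9
take √, sign +1: I = 0.13298076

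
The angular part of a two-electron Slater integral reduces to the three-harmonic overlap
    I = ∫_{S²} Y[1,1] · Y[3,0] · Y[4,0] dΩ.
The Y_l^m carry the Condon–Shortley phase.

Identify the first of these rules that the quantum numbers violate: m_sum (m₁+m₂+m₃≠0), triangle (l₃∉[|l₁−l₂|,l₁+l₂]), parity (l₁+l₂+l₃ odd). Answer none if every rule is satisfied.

m_sum

Σmᵢ = 1  ✗
l₃∈[|l₁−l₂|,l₁+l₂]=[2,4], have l₃=4
Σlᵢ = 8 ⇒ even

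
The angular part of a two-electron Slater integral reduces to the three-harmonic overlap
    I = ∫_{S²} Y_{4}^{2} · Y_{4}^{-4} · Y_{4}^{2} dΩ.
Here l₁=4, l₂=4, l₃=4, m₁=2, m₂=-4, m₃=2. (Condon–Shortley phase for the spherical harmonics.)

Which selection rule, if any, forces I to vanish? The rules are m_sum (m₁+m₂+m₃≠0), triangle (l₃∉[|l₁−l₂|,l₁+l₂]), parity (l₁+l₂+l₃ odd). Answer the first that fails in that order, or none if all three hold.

none

m₁+m₂+m₃ = 2 − 4 + 2 = 0  ✓
triangle: |4−4|=0 ≤ l₃=4 ≤ 4+4=8  ✓
parity: l₁+l₂+l₃ = 12 is even  ✓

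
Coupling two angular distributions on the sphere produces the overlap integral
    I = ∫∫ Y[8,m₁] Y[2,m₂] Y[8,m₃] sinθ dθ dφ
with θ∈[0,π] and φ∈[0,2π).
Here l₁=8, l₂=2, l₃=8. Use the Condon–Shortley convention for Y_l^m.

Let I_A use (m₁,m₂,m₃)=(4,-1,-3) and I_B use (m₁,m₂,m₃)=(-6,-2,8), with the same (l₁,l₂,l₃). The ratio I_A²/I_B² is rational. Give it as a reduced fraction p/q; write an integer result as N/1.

Same 8,2,8: normalisation and zero-m 3j drop out of the ratio.
A: Δ: 2! 14! 2! / 19! → 1/348840; sum: t=0:+1/174182400 t=1:−1/479001600 = 1/273715200; 3j²(8 2 8; 4 -1 -3) = Δ·Π!·Σ² = 49/3876  (sign -1)
B: Δ: 2! 14! 2! / 19! → 1/348840; sum: t=0:+1/348713164800 = 1/348713164800; 3j²(8 2 8; -6 -2 8) = Δ·Π!·Σ² = 2/969  (sign +1)
I_A²/I_B² = (49/3876)/(2/969) = 49/8

49/8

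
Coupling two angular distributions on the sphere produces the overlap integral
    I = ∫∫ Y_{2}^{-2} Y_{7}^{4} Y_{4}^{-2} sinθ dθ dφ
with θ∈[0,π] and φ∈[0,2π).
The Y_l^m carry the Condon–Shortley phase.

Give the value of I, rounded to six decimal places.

0.000000

triangle: need 5≤l₃≤9, have 4; I=0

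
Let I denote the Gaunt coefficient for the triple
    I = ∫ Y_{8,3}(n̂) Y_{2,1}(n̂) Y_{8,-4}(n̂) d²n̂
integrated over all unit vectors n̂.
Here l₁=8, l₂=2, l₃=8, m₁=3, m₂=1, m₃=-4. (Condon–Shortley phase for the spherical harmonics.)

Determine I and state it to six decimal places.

0.146979

Rules hold: Σm=0, L=18 even, 6≤8≤10.
N = 17·5·17 = 1445
Δ = 2!·14!·2!/19! = 1/348840
Racah Σ t=0..2: t=0:+1/116121600 t=1:−1/25401600 t=2:+1/116121600 = -1/45158400
⇒ 3j(8 2 8; 0 0 0)² = 24/1615, sgn -1
Racah Σ t=1..2: t=1:−1/174182400 t=2:+1/479001600 = -1/273715200
⇒ 3j(8 2 8; 3 1 -4)² = 49/3876, sgn -1
4πI² = N·(3j₀)²·(3jₘ)² = 98/361
I = +1·√(0.271468/4π) = 0.14697873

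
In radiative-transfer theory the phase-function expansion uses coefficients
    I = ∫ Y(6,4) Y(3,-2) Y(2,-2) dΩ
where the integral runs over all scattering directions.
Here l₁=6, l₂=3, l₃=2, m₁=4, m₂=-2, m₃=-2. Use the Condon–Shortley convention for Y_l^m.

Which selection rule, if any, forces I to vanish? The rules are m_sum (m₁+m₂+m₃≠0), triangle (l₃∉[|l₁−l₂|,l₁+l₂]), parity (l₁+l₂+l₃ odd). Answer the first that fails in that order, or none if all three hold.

azimuthal sum: 4 − 2 − 2 = 0  ✓
3 ≤ 2 ≤ 9 (triangle on l)  ✗
L = 6 + 3 + 2 = 11 (odd)

triangle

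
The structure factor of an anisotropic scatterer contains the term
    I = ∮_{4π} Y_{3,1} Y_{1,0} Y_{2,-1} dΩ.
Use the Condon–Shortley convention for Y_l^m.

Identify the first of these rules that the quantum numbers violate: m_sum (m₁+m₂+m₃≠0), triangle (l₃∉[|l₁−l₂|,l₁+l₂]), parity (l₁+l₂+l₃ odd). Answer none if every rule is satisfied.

none

m₁+m₂+m₃ = 1 + 0 − 1 = 0  ✓
triangle: |3−1|=2 ≤ l₃=2 ≤ 3+1=4  ✓
parity: l₁+l₂+l₃ = 6 is even  ✓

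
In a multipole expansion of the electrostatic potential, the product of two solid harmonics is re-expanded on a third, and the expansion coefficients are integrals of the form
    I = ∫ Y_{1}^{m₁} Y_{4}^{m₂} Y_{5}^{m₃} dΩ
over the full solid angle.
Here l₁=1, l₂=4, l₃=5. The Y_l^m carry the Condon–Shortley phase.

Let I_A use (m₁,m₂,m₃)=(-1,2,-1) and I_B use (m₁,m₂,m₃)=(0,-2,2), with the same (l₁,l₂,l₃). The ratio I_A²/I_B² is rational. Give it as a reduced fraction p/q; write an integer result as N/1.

2/7

Same 1,4,5: normalisation and zero-m 3j drop out of the ratio.
A: Δ: 0! 2! 8! / 11! → 1/495; sum: t=0:+1/2880 = 1/2880; 3j²(1 4 5; -1 2 -1) = Δ·Π!·Σ² = 2/165  (sign +1)
B: Δ: 0! 2! 8! / 11! → 1/495; sum: t=0:+1/1440 = 1/1440; 3j²(1 4 5; 0 -2 2) = Δ·Π!·Σ² = 7/165  (sign -1)
I_A²/I_B² = (2/165)/(7/165) = 2/7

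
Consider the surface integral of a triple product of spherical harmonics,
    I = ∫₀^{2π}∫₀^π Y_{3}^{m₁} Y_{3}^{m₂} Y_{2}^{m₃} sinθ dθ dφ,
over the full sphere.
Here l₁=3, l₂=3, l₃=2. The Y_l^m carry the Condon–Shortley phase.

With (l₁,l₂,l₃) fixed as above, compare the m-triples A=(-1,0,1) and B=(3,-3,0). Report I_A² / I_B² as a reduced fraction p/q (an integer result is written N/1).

Shared (l₁,l₂,l₃)=(3,3,2): N and (l;000)² cancel in I_A²/I_B².
A: Δ = 4!·2!·2!/9! = 1/3780; Racah Σ t=2..3: t=2:+1/8 t=3:−1/12 = 1/24; ⇒ 3j(3 3 2; -1 0 1)² = 1/210, sgn -1
B: Δ = 4!·2!·2!/9! = 1/3780; Racah Σ t=0..0: t=0:+1/96 = 1/96; ⇒ 3j(3 3 2; 3 -3 0)² = 5/84, sgn +1
I_A²/I_B² = (1/210)/(5/84) = 2/25

2/25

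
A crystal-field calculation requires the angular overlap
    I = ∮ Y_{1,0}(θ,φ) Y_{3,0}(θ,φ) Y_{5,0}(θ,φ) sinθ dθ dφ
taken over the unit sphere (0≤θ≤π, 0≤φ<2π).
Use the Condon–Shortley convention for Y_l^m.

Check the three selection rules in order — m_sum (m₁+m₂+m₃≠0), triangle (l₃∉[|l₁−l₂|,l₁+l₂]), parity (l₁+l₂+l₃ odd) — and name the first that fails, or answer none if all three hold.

triangle

m₁+m₂+m₃ = 0 + 0 + 0 = 0  ✓
triangle: |1−3|=2 ≤ l₃=5 ≤ 1+3=4  ✗
parity: l₁+l₂+l₃ = 9 is odd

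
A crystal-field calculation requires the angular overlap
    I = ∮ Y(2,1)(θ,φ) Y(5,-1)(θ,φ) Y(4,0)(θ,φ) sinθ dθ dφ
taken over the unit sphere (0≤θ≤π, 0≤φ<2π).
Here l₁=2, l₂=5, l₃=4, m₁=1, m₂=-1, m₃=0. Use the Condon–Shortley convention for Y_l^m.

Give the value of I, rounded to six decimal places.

0.000000

L=11 odd ⇒ parity kills the (l;000) factor ⇒ I = 0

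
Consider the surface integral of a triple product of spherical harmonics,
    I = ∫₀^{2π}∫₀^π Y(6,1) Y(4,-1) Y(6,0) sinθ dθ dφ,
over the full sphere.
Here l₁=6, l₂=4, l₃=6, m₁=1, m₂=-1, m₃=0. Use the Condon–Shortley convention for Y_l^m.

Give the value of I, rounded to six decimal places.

Rules hold: Σm=0, L=16 even, 2≤6≤10.
N = 13·9·13 = 1521
Δ = 4!·8!·4!/17! = 1/15315300
Racah Σ t=0..4: t=0:+1/829440 t=1:−1/25920 t=2:+1/9216 t=3:−1/25920 t=4:+1/829440 = 7/207360
⇒ 3j(6 4 6; 0 0 0)² = 28/2431, sgn +1
Racah Σ t=0..3: t=0:+1/103680 t=1:−1/13824 t=2:+1/17280 t=3:−1/207360 = -1/103680
⇒ 3j(6 4 6; 1 -1 0)² = 10/7293, sgn -1
4πI² = N·(3j₀)²·(3jₘ)² = 840/34969
I = -1·√(0.0240213/4π) = -0.04372130

-0.043721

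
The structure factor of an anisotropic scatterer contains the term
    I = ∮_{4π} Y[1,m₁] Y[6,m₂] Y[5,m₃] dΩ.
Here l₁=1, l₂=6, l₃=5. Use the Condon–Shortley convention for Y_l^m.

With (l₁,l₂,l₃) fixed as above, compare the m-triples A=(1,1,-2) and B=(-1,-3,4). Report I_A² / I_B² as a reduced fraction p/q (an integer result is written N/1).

10/3

l's match ⇒ only the (l;m) 3-j factors differ between A and B.
A: triangle coeff Δ(1,6,5) = 1/858; Σ_t [0,0]: t=0:+1/60480 = 1/60480; (3j)²=5/429 [(1 6 5; 1 1 -2)], sign=-1
B: triangle coeff Δ(1,6,5) = 1/858; Σ_t [2,2]: t=2:+1/725760 = 1/725760; (3j)²=1/286 [(1 6 5; -1 -3 4)], sign=-1
I_A²/I_B² = (5/429)/(1/286) = 10/3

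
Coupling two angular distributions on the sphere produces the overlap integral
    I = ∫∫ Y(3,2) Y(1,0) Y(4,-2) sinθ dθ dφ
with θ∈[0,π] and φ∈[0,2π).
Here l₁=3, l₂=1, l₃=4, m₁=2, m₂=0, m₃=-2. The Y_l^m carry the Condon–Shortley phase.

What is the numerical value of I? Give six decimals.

0.213244

Rules hold: Σm=0, L=8 even, 2≤4≤4.
N = 7·3·9 = 189
Δ = 0!·6!·2!/9! = 1/252
Racah Σ t=0..0: t=0:+1/36 = 1/36
⇒ 3j(3 1 4; 0 0 0)² = 4/63, sgn +1
Racah Σ t=0..0: t=0:+1/120 = 1/120
⇒ 3j(3 1 4; 2 0 -2)² = 1/21, sgn +1
4πI² = N·(3j₀)²·(3jₘ)² = 4/7
I = +1·√(0.571429/4π) = 0.21324362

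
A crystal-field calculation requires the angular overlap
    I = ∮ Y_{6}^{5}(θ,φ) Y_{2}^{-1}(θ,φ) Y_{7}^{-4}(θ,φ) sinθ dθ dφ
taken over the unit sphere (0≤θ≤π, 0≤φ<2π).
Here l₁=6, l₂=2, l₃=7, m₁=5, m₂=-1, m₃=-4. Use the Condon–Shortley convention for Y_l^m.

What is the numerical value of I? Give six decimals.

0.000000

l₁+l₂+l₃=15 is odd: 3j(l;000)=0 ⇒ I=0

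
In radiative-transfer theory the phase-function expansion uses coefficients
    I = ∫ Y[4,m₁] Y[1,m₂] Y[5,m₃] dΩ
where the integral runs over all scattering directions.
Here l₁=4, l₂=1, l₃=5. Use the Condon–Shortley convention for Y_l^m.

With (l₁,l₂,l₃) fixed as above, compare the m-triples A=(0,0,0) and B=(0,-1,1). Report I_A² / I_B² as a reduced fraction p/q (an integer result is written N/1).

5/3

Shared (l₁,l₂,l₃)=(4,1,5): N and (l;000)² cancel in I_A²/I_B².
A: Δ = 0!·8!·2!/11! = 1/495; Racah Σ t=0..0: t=0:+1/576 = 1/576; ⇒ 3j(4 1 5; 0 0 0)² = 5/99, sgn -1
B: Δ = 0!·8!·2!/11! = 1/495; Racah Σ t=0..0: t=0:+1/1152 = 1/1152; ⇒ 3j(4 1 5; 0 -1 1)² = 1/33, sgn +1
I_A²/I_B² = (5/99)/(1/33) = 5/3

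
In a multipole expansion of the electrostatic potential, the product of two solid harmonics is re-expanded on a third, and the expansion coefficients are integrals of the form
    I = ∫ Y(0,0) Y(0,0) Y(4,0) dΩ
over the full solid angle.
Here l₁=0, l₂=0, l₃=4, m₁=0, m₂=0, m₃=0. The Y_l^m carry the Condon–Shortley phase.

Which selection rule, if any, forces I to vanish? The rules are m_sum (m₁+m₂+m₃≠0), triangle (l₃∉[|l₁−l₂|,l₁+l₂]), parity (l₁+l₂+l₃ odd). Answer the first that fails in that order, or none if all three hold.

triangle

m₁+m₂+m₃ = 0 + 0 + 0 = 0  ✓
triangle: |0−0|=0 ≤ l₃=4 ≤ 0+0=0  ✗
parity: l₁+l₂+l₃ = 4 is even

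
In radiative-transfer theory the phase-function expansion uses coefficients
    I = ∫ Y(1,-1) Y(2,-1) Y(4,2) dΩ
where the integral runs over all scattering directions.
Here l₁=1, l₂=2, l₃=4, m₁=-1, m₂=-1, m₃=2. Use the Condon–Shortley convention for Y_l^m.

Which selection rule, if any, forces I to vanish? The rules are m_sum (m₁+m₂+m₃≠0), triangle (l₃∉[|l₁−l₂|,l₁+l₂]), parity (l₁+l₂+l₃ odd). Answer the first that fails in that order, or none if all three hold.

triangle

Σmᵢ = 0  ✓
l₃∈[|l₁−l₂|,l₁+l₂]=[1,3], have l₃=4  ✗
Σlᵢ = 7 ⇒ odd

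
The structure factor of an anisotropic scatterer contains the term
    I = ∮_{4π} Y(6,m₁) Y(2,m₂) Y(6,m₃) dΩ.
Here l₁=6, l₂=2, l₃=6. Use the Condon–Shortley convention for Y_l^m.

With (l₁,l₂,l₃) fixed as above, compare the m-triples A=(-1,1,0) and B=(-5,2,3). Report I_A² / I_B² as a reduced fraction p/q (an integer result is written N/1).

Shared (l₁,l₂,l₃)=(6,2,6): N and (l;000)² cancel in I_A²/I_B².
A: Δ = 2!·10!·2!/15! = 1/90090; Racah Σ t=1..2: t=1:−1/34560 t=2:+1/28800 = 1/172800; ⇒ 3j(6 2 6; -1 1 0)² = 1/1430, sgn +1
B: Δ = 2!·10!·2!/15! = 1/90090; Racah Σ t=2..2: t=2:+1/1451520 = 1/1451520; ⇒ 3j(6 2 6; -5 2 3)² = 1/91, sgn -1
I_A²/I_B² = (1/1430)/(1/91) = 7/110

7/110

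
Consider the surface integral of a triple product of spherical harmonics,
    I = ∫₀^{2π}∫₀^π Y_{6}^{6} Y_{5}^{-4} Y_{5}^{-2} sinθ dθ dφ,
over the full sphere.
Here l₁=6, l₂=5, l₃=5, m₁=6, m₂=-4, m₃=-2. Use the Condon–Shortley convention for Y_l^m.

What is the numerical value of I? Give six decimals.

Checks pass: Σm=0; 16 even; l₃=5∈[1,11].
(2·6+1)(2·5+1)(2·5+1) = 1573
Δ: 6! 6! 4! / 17! → 1/28588560
sum: t=1:−1/345600 t=2:+1/13824 t=3:−1/5184 t=4:+1/13824 t=5:−1/345600 = -7/129600
3j²(6 5 5; 0 0 0) = Δ·Π!·Σ² = 80/7293  (sign +1)
sum: t=0:+1/3110400 = 1/3110400
3j²(6 5 5; 6 -4 -2) = Δ·Π!·Σ² = 21/1105  (sign -1)
combine: 4πI² = 1573·80/7293·21/1105 = 1232/3757
take √, sign -1: I = -0.16153991

-0.161540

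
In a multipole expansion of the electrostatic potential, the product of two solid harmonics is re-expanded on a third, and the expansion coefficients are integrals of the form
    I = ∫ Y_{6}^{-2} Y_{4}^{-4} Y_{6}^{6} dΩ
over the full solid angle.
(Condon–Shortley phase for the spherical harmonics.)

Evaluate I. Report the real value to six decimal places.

0.056161

Checks pass: Σm=0; 16 even; l₃=6∈[2,10].
(2·6+1)(2·4+1)(2·6+1) = 1521
Δ: 4! 8! 4! / 17! → 1/15315300
sum: t=0:+1/829440 t=1:−1/25920 t=2:+1/9216 t=3:−1/25920 t=4:+1/829440 = 7/207360
3j²(6 4 6; 0 0 0) = Δ·Π!·Σ² = 28/2431  (sign +1)
sum: t=0:+1/23224320 = 1/23224320
3j²(6 4 6; -2 -4 6) = Δ·Π!·Σ² = 1/442  (sign +1)
combine: 4πI² = 1521·28/2431·1/442 = 126/3179
take √, sign +1: I = 0.05616103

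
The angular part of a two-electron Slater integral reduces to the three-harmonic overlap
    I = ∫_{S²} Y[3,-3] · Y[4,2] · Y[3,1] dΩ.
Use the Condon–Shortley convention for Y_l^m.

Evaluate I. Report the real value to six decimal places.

Checks pass: Σm=0; 10 even; l₃=3∈[1,7].
(2·3+1)(2·4+1)(2·3+1) = 441
Δ: 4! 2! 4! / 11! → 1/34650
sum: t=1:−1/72 t=2:+1/16 t=3:−1/72 = 5/144
3j²(3 4 3; 0 0 0) = Δ·Π!·Σ² = 2/77  (sign -1)
sum: t=4:+1/192 = 1/192
3j²(3 4 3; -3 2 1) = Δ·Π!·Σ² = 3/77  (sign +1)
combine: 4πI² = 441·2/77·3/77 = 54/121
take √, sign -1: I = -0.18845135

-0.188451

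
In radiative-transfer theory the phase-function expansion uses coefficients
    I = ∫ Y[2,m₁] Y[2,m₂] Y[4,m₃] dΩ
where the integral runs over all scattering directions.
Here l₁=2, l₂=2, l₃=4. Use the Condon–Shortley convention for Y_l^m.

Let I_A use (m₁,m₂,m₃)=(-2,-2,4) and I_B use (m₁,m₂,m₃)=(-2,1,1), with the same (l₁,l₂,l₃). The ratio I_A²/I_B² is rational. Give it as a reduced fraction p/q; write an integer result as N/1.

14/1

Same 2,2,4: normalisation and zero-m 3j drop out of the ratio.
A: Δ: 0! 4! 4! / 9! → 1/630; sum: t=0:+1/576 = 1/576; 3j²(2 2 4; -2 -2 4) = Δ·Π!·Σ² = 1/9  (sign +1)
B: Δ: 0! 4! 4! / 9! → 1/630; sum: t=0:+1/144 = 1/144; 3j²(2 2 4; -2 1 1) = Δ·Π!·Σ² = 1/126  (sign -1)
I_A²/I_B² = (1/9)/(1/126) = 14/1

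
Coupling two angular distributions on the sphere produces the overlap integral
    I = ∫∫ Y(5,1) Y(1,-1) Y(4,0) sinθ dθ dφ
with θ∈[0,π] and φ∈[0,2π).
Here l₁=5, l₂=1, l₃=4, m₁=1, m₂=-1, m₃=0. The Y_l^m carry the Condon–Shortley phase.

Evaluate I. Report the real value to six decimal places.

-0.190188

m-sum 0 ✓  L=10 even ✓  4≤4≤6 ✓
Π(2lᵢ+1) = 11×3×9 = 297
triangle coeff Δ(5,1,4) = 1/495
Σ_t [1,1]: t=1:−1/576 = -1/576
(3j)²=5/99 [(5 1 4; 0 0 0)], sign=-1
Σ_t [0,0]: t=0:+1/1152 = 1/1152
(3j)²=1/33 [(5 1 4; 1 -1 0)], sign=+1
⇒ 4πI² = 5/11
I = (-1)√(5/11/(4π)) = -0.19018827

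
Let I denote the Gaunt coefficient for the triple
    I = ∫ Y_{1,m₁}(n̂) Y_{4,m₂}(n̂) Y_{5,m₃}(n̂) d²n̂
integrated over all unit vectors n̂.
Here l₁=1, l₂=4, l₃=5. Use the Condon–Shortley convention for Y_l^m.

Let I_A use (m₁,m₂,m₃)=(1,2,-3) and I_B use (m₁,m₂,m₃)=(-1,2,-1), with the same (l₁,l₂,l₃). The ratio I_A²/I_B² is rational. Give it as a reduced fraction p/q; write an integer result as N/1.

Same 1,4,5: normalisation and zero-m 3j drop out of the ratio.
A: Δ: 0! 2! 8! / 11! → 1/495; sum: t=0:+1/2880 = 1/2880; 3j²(1 4 5; 1 2 -3) = Δ·Π!·Σ² = 28/495  (sign +1)
B: Δ: 0! 2! 8! / 11! → 1/495; sum: t=0:+1/2880 = 1/2880; 3j²(1 4 5; -1 2 -1) = Δ·Π!·Σ² = 2/165  (sign +1)
I_A²/I_B² = (28/495)/(2/165) = 14/3

14/3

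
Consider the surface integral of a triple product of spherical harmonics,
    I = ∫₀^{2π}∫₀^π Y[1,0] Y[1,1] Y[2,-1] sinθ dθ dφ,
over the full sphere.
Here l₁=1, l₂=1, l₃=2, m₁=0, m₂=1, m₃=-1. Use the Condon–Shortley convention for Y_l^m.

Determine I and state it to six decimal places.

-0.218510

Checks pass: Σm=0; 4 even; l₃=2∈[0,2].
(2·1+1)(2·1+1)(2·2+1) = 45
Δ: 0! 2! 2! / 5! → 1/30
sum: t=0:+1/1 = 1/1
3j²(1 1 2; 0 0 0) = Δ·Π!·Σ² = 2/15  (sign +1)
sum: t=0:+1/2 = 1/2
3j²(1 1 2; 0 1 -1) = Δ·Π!·Σ² = 1/10  (sign -1)
combine: 4πI² = 45·2/15·1/10 = 3/5
take √, sign -1: I = -0.21850969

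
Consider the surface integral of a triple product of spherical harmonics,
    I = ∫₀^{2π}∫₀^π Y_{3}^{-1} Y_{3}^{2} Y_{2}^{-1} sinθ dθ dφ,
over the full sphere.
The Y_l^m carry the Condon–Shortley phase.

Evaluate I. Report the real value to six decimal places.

Checks pass: Σm=0; 8 even; l₃=2∈[0,6].
(2·3+1)(2·3+1)(2·2+1) = 245
Δ: 4! 2! 2! / 9! → 1/3780
sum: t=1:−1/24 t=2:+1/4 t=3:−1/24 = 1/6
3j²(3 3 2; 0 0 0) = Δ·Π!·Σ² = 4/105  (sign +1)
sum: t=3:−1/12 t=4:+1/48 = -1/16
3j²(3 3 2; -1 2 -1) = Δ·Π!·Σ² = 1/28  (sign +1)
combine: 4πI² = 245·4/105·1/28 = 1/3
take √, sign +1: I = 0.16286750

0.162868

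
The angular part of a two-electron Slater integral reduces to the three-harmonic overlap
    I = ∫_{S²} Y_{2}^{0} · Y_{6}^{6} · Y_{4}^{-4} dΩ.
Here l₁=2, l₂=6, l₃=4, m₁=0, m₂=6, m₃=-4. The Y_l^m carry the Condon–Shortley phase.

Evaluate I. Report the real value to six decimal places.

0.000000

Σmᵢ = 2 ≠ 0, so the φ-integral vanishes; I = 0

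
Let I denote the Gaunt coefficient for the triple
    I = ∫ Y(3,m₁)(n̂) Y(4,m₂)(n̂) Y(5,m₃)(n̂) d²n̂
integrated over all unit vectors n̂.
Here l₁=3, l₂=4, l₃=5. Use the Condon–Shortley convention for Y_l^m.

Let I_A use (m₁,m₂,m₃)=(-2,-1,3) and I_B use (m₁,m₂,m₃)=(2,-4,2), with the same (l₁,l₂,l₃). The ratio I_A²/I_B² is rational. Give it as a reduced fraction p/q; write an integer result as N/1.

3/28

l's match ⇒ only the (l;m) 3-j factors differ between A and B.
A: triangle coeff Δ(3,4,5) = 1/180180; Σ_t [1,2]: t=1:−1/1152 t=2:+1/1440 = -1/5760; (3j)²=1/858 [(3 4 5; -2 -1 3)], sign=-1
B: triangle coeff Δ(3,4,5) = 1/180180; Σ_t [0,0]: t=0:+1/8640 = 1/8640; (3j)²=14/1287 [(3 4 5; 2 -4 2)], sign=-1
I_A²/I_B² = (1/858)/(14/1287) = 3/28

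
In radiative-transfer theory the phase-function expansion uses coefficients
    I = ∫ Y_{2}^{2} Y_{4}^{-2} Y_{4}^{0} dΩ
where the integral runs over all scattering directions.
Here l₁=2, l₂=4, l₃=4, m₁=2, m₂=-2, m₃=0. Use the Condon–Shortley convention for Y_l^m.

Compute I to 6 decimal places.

m-sum 0 ✓  L=10 even ✓  2≤4≤6 ✓
Π(2lᵢ+1) = 5×9×9 = 405
triangle coeff Δ(2,4,4) = 1/13860
Σ_t [0,2]: t=0:+1/192 t=1:−1/36 t=2:+1/192 = -5/288
(3j)²=20/693 [(2 4 4; 0 0 0)], sign=-1
Σ_t [0,0]: t=0:+1/192 = 1/192
(3j)²=3/77 [(2 4 4; 2 -2 0)], sign=+1
⇒ 4πI² = 2700/5929
I = (-1)√(2700/5929/(4π)) = -0.19036462

-0.190365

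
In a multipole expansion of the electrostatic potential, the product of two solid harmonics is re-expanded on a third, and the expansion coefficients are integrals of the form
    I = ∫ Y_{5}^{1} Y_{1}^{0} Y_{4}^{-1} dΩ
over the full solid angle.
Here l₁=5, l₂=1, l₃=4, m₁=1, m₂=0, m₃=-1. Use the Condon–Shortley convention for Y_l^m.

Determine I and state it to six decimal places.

-0.240571

Rules hold: Σm=0, L=10 even, 4≤4≤6.
N = 11·3·9 = 297
Δ = 2!·8!·0!/11! = 1/495
Racah Σ t=1..1: t=1:−1/576 = -1/576
⇒ 3j(5 1 4; 0 0 0)² = 5/99, sgn -1
Racah Σ t=1..1: t=1:−1/720 = -1/720
⇒ 3j(5 1 4; 1 0 -1)² = 8/165, sgn +1
4πI² = N·(3j₀)²·(3jₘ)² = 8/11
I = -1·√(0.727273/4π) = -0.24057125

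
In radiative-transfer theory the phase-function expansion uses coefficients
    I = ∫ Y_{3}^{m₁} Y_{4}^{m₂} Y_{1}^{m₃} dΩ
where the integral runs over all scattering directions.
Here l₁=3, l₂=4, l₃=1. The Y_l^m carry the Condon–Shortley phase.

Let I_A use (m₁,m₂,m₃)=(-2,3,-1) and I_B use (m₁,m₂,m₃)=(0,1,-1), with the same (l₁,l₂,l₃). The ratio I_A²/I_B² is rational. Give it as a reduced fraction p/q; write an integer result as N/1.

Shared (l₁,l₂,l₃)=(3,4,1): N and (l;000)² cancel in I_A²/I_B².
A: Δ = 6!·0!·2!/9! = 1/252; Racah Σ t=5..5: t=5:−1/240 = -1/240; ⇒ 3j(3 4 1; -2 3 -1)² = 1/12, sgn -1
B: Δ = 6!·0!·2!/9! = 1/252; Racah Σ t=3..3: t=3:−1/72 = -1/72; ⇒ 3j(3 4 1; 0 1 -1)² = 5/126, sgn -1
I_A²/I_B² = (1/12)/(5/126) = 21/10

21/10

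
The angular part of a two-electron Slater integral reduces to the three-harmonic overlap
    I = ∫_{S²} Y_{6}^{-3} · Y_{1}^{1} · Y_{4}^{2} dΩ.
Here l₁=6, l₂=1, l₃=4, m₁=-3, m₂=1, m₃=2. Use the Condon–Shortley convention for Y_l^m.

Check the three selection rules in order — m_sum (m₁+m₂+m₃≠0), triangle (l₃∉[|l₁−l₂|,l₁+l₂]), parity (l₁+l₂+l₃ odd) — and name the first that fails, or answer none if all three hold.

triangle

Σmᵢ = 0  ✓
l₃∈[|l₁−l₂|,l₁+l₂]=[5,7], have l₃=4  ✗
Σlᵢ = 11 ⇒ odd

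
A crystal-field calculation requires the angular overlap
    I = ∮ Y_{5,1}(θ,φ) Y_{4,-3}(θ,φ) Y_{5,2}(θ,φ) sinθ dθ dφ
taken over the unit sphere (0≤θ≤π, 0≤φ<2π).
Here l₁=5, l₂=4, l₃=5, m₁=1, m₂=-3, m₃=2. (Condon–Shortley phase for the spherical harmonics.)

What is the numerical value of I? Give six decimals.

Checks pass: Σm=0; 14 even; l₃=5∈[1,9].
(2·5+1)(2·4+1)(2·5+1) = 1089
Δ: 4! 6! 4! / 15! → 1/3153150
sum: t=0:+1/69120 t=1:−1/1728 t=2:+1/576 t=3:−1/1728 t=4:+1/69120 = 7/11520
3j²(5 4 5; 0 0 0) = Δ·Π!·Σ² = 2/143  (sign -1)
sum: t=0:+1/6912 t=1:−1/5184 = -1/20736
3j²(5 4 5; 1 -3 2) = Δ·Π!·Σ² = 5/2574  (sign +1)
combine: 4πI² = 1089·2/143·5/2574 = 5/169
take √, sign -1: I = -0.04852178

-0.048522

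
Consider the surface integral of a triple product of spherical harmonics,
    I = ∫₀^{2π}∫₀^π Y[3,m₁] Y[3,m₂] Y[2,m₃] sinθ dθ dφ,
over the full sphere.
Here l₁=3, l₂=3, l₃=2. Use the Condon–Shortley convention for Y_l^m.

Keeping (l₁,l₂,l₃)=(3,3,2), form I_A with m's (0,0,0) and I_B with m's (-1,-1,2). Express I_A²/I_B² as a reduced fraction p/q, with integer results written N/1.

2/3

l's match ⇒ only the (l;m) 3-j factors differ between A and B.
A: triangle coeff Δ(3,3,2) = 1/3780; Σ_t [1,3]: t=1:−1/24 t=2:+1/4 t=3:−1/24 = 1/6; (3j)²=4/105 [(3 3 2; 0 0 0)], sign=+1
B: triangle coeff Δ(3,3,2) = 1/3780; Σ_t [2,2]: t=2:+1/16 = 1/16; (3j)²=2/35 [(3 3 2; -1 -1 2)], sign=+1
I_A²/I_B² = (4/105)/(2/35) = 2/3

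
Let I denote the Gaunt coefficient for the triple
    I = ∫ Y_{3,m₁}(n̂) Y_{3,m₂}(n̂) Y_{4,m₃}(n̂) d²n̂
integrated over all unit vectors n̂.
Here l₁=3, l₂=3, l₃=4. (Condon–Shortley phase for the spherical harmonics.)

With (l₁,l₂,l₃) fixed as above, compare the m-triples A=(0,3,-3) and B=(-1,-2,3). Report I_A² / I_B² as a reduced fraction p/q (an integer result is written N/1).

9/2

Shared (l₁,l₂,l₃)=(3,3,4): N and (l;000)² cancel in I_A²/I_B².
A: Δ = 2!·4!·4!/11! = 1/34650; Racah Σ t=2..2: t=2:+1/288 = 1/288; ⇒ 3j(3 3 4; 0 3 -3)² = 1/22, sgn -1
B: Δ = 2!·4!·4!/11! = 1/34650; Racah Σ t=0..1: t=0:+1/288 t=1:−1/144 = -1/288; ⇒ 3j(3 3 4; -1 -2 3)² = 1/99, sgn +1
I_A²/I_B² = (1/22)/(1/99) = 9/2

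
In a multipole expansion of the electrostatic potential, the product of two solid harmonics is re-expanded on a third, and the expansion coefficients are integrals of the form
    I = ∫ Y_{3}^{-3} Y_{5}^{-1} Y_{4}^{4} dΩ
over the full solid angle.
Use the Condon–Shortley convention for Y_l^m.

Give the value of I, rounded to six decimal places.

Rules hold: Σm=0, L=12 even, 2≤4≤8.
N = 7·11·9 = 693
Δ = 4!·2!·6!/13! = 1/180180
Racah Σ t=1..3: t=1:−1/576 t=2:+1/144 t=3:−1/576 = 1/288
⇒ 3j(3 5 4; 0 0 0)² = 20/1001, sgn +1
Racah Σ t=4..4: t=4:+1/34560 = 1/34560
⇒ 3j(3 5 4; -3 -1 4)² = 1/429, sgn +1
4πI² = N·(3j₀)²·(3jₘ)² = 60/1859
I = +1·√(0.0322754/4π) = 0.05067935

0.050679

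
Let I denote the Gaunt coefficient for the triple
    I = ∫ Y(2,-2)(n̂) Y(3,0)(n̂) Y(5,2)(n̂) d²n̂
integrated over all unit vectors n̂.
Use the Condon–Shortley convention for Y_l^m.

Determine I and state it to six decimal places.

0.141758

Checks pass: Σm=0; 10 even; l₃=5∈[1,5].
(2·2+1)(2·3+1)(2·5+1) = 385
Δ: 0! 4! 6! / 11! → 1/2310
sum: t=0:+1/144 = 1/144
3j²(2 3 5; 0 0 0) = Δ·Π!·Σ² = 10/231  (sign -1)
sum: t=0:+1/864 = 1/864
3j²(2 3 5; -2 0 2) = Δ·Π!·Σ² = 1/66  (sign -1)
combine: 4πI² = 385·10/231·1/66 = 25/99
take √, sign +1: I = 0.14175797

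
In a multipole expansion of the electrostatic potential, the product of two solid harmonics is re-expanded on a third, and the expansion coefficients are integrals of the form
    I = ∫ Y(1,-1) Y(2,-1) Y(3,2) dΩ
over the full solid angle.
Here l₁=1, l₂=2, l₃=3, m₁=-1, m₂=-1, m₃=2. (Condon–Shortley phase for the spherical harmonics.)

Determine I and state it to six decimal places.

0.261169

m-sum 0 ✓  L=6 even ✓  1≤3≤3 ✓
Π(2lᵢ+1) = 3×5×7 = 105
triangle coeff Δ(1,2,3) = 1/105
Σ_t [0,0]: t=0:+1/4 = 1/4
(3j)²=3/35 [(1 2 3; 0 0 0)], sign=-1
Σ_t [0,0]: t=0:+1/12 = 1/12
(3j)²=2/21 [(1 2 3; -1 -1 2)], sign=-1
⇒ 4πI² = 6/7
I = (+1)√(6/7/(4π)) = 0.26116903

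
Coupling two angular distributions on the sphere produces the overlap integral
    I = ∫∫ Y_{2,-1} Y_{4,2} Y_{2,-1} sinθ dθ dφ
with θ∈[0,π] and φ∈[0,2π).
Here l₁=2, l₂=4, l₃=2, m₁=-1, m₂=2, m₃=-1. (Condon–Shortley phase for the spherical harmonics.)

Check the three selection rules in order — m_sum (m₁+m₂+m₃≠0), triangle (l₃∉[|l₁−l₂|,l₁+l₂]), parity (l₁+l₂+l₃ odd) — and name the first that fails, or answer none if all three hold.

none

azimuthal sum: -1 + 2 − 1 = 0  ✓
2 ≤ 2 ≤ 6 (triangle on l)  ✓
L = 2 + 4 + 2 = 8 (even)  ✓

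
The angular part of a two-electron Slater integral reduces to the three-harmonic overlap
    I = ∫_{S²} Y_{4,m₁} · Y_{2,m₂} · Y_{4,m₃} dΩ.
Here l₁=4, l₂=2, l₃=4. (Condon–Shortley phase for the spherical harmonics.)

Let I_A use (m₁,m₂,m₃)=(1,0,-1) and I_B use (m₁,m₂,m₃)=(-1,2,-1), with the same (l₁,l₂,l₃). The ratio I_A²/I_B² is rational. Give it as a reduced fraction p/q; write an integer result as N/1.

289/600

Shared (l₁,l₂,l₃)=(4,2,4): N and (l;000)² cancel in I_A²/I_B².
A: Δ = 2!·6!·2!/11! = 1/13860; Racah Σ t=0..2: t=0:+1/144 t=1:−1/48 t=2:+1/480 = -17/1440; ⇒ 3j(4 2 4; 1 0 -1)² = 289/13860, sgn +1
B: Δ = 2!·6!·2!/11! = 1/13860; Racah Σ t=2..2: t=2:+1/144 = 1/144; ⇒ 3j(4 2 4; -1 2 -1)² = 10/231, sgn -1
I_A²/I_B² = (289/13860)/(10/231) = 289/600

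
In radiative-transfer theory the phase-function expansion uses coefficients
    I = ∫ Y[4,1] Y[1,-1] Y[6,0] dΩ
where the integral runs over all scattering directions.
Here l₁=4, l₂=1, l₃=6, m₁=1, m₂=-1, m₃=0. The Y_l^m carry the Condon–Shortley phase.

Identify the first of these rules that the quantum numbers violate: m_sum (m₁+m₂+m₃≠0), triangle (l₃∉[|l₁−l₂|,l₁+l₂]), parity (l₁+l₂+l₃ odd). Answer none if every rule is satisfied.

triangle

Σmᵢ = 0  ✓
l₃∈[|l₁−l₂|,l₁+l₂]=[3,5], have l₃=6  ✗
Σlᵢ = 11 ⇒ odd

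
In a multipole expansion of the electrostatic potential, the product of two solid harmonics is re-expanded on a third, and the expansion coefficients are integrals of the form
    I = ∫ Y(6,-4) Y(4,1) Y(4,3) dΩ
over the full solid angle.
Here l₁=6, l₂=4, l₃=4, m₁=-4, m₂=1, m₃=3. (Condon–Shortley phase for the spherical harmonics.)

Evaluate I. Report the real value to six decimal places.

Rules hold: Σm=0, L=14 even, 2≤4≤10.
N = 13·9·9 = 1053
Δ = 6!·6!·2!/15! = 1/1261260
Racah Σ t=2..4: t=2:+1/4608 t=3:−1/1296 t=4:+1/4608 = -7/20736
⇒ 3j(6 4 4; 0 0 0)² = 20/1287, sgn -1
Racah Σ t=4..5: t=4:+1/34560 t=5:−1/28800 = -1/172800
⇒ 3j(6 4 4; -4 1 3)² = 1/1430, sgn +1
4πI² = N·(3j₀)²·(3jₘ)² = 18/1573
I = -1·√(0.0114431/4π) = -0.03017637

-0.030176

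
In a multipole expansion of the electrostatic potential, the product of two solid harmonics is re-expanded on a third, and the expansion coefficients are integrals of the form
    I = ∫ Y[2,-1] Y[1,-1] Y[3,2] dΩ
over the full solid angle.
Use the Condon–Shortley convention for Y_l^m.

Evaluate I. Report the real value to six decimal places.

0.261169

m-sum 0 ✓  L=6 even ✓  1≤3≤3 ✓
Π(2lᵢ+1) = 5×3×7 = 105
triangle coeff Δ(2,1,3) = 1/105
Σ_t [0,0]: t=0:+1/4 = 1/4
(3j)²=3/35 [(2 1 3; 0 0 0)], sign=-1
Σ_t [0,0]: t=0:+1/12 = 1/12
(3j)²=2/21 [(2 1 3; -1 -1 2)], sign=-1
⇒ 4πI² = 6/7
I = (+1)√(6/7/(4π)) = 0.26116903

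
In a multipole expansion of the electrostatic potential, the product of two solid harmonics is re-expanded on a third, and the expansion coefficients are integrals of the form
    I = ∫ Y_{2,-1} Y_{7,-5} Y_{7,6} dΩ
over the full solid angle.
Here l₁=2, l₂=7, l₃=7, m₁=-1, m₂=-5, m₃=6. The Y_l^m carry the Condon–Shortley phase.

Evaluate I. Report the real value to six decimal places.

0.196071

m-sum 0 ✓  L=16 even ✓  5≤7≤9 ✓
Π(2lᵢ+1) = 5×15×15 = 1125
triangle coeff Δ(2,7,7) = 1/185640
Σ_t [0,2]: t=0:+1/2419200 t=1:−1/518400 t=2:+1/2419200 = -1/907200
(3j)²=56/3315 [(2 7 7; 0 0 0)], sign=+1
Σ_t [1,2]: t=1:−1/79833600 t=2:+1/958003200 = -1/87091200
(3j)²=121/4760 [(2 7 7; -1 -5 6)], sign=+1
⇒ 4πI² = 1815/3757
I = (+1)√(1815/3757/(4π)) = 0.19607074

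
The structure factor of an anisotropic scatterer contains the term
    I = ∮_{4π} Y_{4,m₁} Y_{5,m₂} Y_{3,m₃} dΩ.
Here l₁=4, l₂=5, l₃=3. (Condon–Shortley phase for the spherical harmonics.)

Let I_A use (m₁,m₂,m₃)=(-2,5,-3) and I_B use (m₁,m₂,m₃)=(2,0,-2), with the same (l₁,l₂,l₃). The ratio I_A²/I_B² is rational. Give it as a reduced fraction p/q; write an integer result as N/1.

Same 4,5,3: normalisation and zero-m 3j drop out of the ratio.
A: Δ: 6! 2! 4! / 13! → 1/180180; sum: t=6:+1/34560 = 1/34560; 3j²(4 5 3; -2 5 -3) = Δ·Π!·Σ² = 5/286  (sign +1)
B: Δ: 6! 2! 4! / 13! → 1/180180; sum: t=1:−1/2880 t=2:+1/576 = 1/720; 3j²(4 5 3; 2 0 -2) = Δ·Π!·Σ² = 80/3003  (sign -1)
I_A²/I_B² = (5/286)/(80/3003) = 21/32

21/32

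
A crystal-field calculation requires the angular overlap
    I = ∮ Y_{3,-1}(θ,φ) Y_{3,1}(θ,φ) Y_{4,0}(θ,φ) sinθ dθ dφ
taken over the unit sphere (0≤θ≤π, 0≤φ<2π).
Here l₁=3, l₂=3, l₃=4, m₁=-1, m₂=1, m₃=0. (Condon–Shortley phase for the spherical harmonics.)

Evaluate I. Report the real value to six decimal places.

-0.025645

Rules hold: Σm=0, L=10 even, 0≤4≤6.
N = 7·7·9 = 441
Δ = 2!·4!·4!/11! = 1/34650
Racah Σ t=0..2: t=0:+1/72 t=1:−1/16 t=2:+1/72 = -5/144
⇒ 3j(3 3 4; 0 0 0)² = 2/77, sgn -1
Racah Σ t=0..2: t=0:+1/1152 t=1:−1/36 t=2:+1/32 = 5/1152
⇒ 3j(3 3 4; -1 1 0)² = 1/1386, sgn +1
4πI² = N·(3j₀)²·(3jₘ)² = 1/121
I = -1·√(0.00826446/4π) = -0.02564498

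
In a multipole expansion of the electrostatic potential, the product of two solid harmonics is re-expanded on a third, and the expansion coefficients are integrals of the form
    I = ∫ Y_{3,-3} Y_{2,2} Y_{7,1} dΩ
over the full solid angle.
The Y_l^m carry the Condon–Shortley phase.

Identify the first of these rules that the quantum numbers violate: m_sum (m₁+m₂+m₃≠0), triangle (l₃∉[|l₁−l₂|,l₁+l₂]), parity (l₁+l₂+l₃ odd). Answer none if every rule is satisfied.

m₁+m₂+m₃ = -3 + 2 + 1 = 0  ✓
triangle: |3−2|=1 ≤ l₃=7 ≤ 3+2=5  ✗
parity: l₁+l₂+l₃ = 12 is even

triangle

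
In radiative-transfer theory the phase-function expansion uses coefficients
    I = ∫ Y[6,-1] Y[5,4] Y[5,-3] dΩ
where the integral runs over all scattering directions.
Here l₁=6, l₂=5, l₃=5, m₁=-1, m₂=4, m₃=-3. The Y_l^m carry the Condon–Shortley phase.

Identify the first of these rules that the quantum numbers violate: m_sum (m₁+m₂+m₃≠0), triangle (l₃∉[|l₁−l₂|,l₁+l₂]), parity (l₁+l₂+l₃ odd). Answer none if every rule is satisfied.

none

Σmᵢ = 0  ✓
l₃∈[|l₁−l₂|,l₁+l₂]=[1,11], have l₃=5  ✓
Σlᵢ = 16 ⇒ even  ✓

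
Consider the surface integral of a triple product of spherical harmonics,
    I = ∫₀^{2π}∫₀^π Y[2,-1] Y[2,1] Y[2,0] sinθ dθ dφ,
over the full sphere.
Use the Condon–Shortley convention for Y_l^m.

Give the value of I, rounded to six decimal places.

m-sum 0 ✓  L=6 even ✓  0≤2≤4 ✓
Π(2lᵢ+1) = 5×5×5 = 125
triangle coeff Δ(2,2,2) = 1/630
Σ_t [0,2]: t=0:+1/8 t=1:−1/1 t=2:+1/8 = -3/4
(3j)²=2/35 [(2 2 2; 0 0 0)], sign=-1
Σ_t [1,2]: t=1:−1/4 t=2:+1/2 = 1/4
(3j)²=1/70 [(2 2 2; -1 1 0)], sign=+1
⇒ 4πI² = 5/49
I = (-1)√(5/49/(4π)) = -0.09011188

-0.090112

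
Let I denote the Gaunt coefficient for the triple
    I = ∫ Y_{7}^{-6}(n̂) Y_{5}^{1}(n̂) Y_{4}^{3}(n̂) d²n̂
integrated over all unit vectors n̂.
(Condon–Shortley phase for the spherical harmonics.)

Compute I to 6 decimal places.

Σmᵢ = -2 ≠ 0, so the φ-integral vanishes; I = 0

0.000000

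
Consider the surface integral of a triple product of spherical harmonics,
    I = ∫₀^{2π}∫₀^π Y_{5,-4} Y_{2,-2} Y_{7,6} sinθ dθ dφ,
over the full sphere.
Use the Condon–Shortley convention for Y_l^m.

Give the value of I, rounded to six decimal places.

0.303018

m-sum 0 ✓  L=14 even ✓  3≤7≤7 ✓
Π(2lᵢ+1) = 11×5×15 = 825
triangle coeff Δ(5,2,7) = 1/15015
Σ_t [0,0]: t=0:+1/57600 = 1/57600
(3j)²=21/715 [(5 2 7; 0 0 0)], sign=-1
Σ_t [0,0]: t=0:+1/8709120 = 1/8709120
(3j)²=1/21 [(5 2 7; -4 -2 6)], sign=-1
⇒ 4πI² = 15/13
I = (+1)√(15/13/(4π)) = 0.30301841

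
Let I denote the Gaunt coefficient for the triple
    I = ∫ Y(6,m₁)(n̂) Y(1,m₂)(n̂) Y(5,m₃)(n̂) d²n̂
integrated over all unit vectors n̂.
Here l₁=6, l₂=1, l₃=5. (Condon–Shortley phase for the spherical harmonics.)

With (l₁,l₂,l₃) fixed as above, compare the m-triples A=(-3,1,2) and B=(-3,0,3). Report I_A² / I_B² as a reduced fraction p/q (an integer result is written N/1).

4/3

Same 6,1,5: normalisation and zero-m 3j drop out of the ratio.
A: Δ: 2! 10! 0! / 13! → 1/858; sum: t=2:+1/60480 = 1/60480; 3j²(6 1 5; -3 1 2) = Δ·Π!·Σ² = 6/143  (sign -1)
B: Δ: 2! 10! 0! / 13! → 1/858; sum: t=1:−1/80640 = -1/80640; 3j²(6 1 5; -3 0 3) = Δ·Π!·Σ² = 9/286  (sign -1)
I_A²/I_B² = (6/143)/(9/286) = 4/3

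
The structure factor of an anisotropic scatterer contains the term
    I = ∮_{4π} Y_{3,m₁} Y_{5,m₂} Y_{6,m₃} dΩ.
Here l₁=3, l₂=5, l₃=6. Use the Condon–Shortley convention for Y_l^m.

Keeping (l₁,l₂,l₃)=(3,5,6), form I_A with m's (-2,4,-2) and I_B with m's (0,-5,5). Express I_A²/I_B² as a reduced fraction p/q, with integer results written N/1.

Shared (l₁,l₂,l₃)=(3,5,6): N and (l;000)² cancel in I_A²/I_B².
A: Δ = 2!·4!·8!/15! = 1/675675; Racah Σ t=1..2: t=1:−1/967680 t=2:+1/60480 = 1/64512; ⇒ 3j(3 5 6; -2 4 -2)² = 15/1001, sgn +1
B: Δ = 2!·4!·8!/15! = 1/675675; Racah Σ t=0..0: t=0:+1/483840 = 1/483840; ⇒ 3j(3 5 6; 0 -5 5)² = 3/91, sgn -1
I_A²/I_B² = (15/1001)/(3/91) = 5/11

5/11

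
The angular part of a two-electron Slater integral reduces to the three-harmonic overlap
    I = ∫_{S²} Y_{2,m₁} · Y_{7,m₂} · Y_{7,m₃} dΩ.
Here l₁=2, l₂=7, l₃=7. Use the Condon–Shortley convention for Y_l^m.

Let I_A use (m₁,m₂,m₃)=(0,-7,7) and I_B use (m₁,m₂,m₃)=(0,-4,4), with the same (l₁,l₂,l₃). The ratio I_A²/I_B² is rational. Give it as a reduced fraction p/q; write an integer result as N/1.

Shared (l₁,l₂,l₃)=(2,7,7): N and (l;000)² cancel in I_A²/I_B².
A: Δ = 2!·2!·12!/17! = 1/185640; Racah Σ t=0..0: t=0:+1/1916006400 = 1/1916006400; ⇒ 3j(2 7 7; 0 -7 7)² = 91/2040, sgn +1
B: Δ = 2!·2!·12!/17! = 1/185640; Racah Σ t=0..2: t=0:+1/8709120 t=1:−1/7257600 t=2:+1/159667200 = -1/59875200; ⇒ 3j(2 7 7; 0 -4 4)² = 8/23205, sgn +1
I_A²/I_B² = (91/2040)/(8/23205) = 8281/64

8281/64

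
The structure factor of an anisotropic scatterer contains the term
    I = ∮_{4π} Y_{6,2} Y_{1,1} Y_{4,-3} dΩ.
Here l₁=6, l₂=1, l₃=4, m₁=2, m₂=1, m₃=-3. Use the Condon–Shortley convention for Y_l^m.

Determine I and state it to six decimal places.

|6−1|≤4≤6+1 violated ⇒ I = 0

0.000000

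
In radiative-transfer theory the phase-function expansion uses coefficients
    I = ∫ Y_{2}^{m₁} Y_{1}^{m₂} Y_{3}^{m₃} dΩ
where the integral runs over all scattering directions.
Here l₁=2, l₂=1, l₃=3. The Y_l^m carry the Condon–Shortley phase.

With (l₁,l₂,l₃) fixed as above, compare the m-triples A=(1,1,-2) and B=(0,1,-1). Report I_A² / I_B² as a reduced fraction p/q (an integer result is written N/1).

l's match ⇒ only the (l;m) 3-j factors differ between A and B.
A: triangle coeff Δ(2,1,3) = 1/105; Σ_t [0,0]: t=0:+1/12 = 1/12; (3j)²=2/21 [(2 1 3; 1 1 -2)], sign=-1
B: triangle coeff Δ(2,1,3) = 1/105; Σ_t [0,0]: t=0:+1/8 = 1/8; (3j)²=2/35 [(2 1 3; 0 1 -1)], sign=+1
I_A²/I_B² = (2/21)/(2/35) = 5/3

5/3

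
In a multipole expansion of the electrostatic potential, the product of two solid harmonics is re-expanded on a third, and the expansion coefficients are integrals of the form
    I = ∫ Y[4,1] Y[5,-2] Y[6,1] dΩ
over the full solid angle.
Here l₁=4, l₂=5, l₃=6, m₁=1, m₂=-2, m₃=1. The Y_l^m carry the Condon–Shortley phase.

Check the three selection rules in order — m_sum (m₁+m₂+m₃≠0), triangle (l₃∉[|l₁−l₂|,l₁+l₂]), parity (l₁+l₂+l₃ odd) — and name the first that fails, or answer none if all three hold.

azimuthal sum: 1 − 2 + 1 = 0  ✓
1 ≤ 6 ≤ 9 (triangle on l)  ✓
L = 4 + 5 + 6 = 15 (odd)  ✗

parity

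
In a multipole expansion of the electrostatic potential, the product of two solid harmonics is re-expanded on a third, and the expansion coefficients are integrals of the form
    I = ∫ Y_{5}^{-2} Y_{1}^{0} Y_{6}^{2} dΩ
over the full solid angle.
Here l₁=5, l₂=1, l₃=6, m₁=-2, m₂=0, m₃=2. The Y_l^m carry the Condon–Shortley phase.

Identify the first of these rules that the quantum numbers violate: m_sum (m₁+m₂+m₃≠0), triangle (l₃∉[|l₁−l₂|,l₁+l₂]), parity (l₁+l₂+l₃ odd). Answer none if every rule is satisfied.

Σmᵢ = 0  ✓
l₃∈[|l₁−l₂|,l₁+l₂]=[4,6], have l₃=6  ✓
Σlᵢ = 12 ⇒ even  ✓

none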